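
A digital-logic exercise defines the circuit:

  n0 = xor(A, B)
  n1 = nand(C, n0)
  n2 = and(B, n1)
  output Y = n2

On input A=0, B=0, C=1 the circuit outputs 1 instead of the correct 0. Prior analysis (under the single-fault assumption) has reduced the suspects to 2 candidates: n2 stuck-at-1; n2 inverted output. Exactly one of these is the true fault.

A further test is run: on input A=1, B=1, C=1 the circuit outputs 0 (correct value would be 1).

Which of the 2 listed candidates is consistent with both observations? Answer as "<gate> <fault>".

Evaluate each candidate on input A=1, B=1, C=1:
  n2 stuck-at-1: n0=0, n1=1, n2=1 [stuck-at-1] → 1 — eliminated
  n2 inverted output: n0=0, n1=1, n2=0 [inverted output] → 0 — matches
Only n2 inverted output reproduces the observed 0.

n2 inverted output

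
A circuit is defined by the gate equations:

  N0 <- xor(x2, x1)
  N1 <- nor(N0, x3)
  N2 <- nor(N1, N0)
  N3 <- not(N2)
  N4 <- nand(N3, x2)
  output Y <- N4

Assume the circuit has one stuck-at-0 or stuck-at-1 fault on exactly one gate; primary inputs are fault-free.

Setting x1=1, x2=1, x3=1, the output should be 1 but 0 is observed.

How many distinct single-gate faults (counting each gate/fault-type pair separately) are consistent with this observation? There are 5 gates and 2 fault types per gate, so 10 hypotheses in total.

Fault-free: N0=0, N1=0, N2=1, N3=0, N4=1 → 1. Observed 0.
  N0 stuck-at-0: output 1 ✗
  N0 stuck-at-1: output 0 ✓
  N1 stuck-at-0: output 1 ✗
  N1 stuck-at-1: output 0 ✓
  N2 stuck-at-0: output 0 ✓
  N2 stuck-at-1: output 1 ✗
  N3 stuck-at-0: output 1 ✗
  N3 stuck-at-1: output 0 ✓
  N4 stuck-at-0: output 0 ✓
  N4 stuck-at-1: output 1 ✗
Consistent faults: {N0 stuck-at-1, N1 stuck-at-1, N2 stuck-at-0, N3 stuck-at-1, N4 stuck-at-0} — 5 in all.

5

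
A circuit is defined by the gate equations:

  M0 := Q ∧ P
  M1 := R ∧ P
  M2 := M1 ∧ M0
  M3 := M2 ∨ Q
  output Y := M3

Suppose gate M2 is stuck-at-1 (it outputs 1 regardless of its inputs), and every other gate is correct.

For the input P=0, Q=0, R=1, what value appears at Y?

1

Propagate with M2 forced: M0=0, M1=0, M2=1 [stuck-at-1], M3=1.
So Y = 1. (Without the fault it would be 0.)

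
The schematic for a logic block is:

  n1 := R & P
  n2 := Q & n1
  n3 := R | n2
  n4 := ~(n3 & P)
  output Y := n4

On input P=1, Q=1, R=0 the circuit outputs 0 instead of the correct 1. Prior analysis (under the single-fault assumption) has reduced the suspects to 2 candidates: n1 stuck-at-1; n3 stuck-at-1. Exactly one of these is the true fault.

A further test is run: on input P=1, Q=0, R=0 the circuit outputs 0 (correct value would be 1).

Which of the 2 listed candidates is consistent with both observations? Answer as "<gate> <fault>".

Evaluate each candidate on input P=1, Q=0, R=0:
  n1 stuck-at-1: n1=1 [stuck-at-1], n2=0, n3=0, n4=1 → 1 — eliminated
  n3 stuck-at-1: n1=0, n2=0, n3=1 [stuck-at-1], n4=0 → 0 — matches
Only n3 stuck-at-1 reproduces the observed 0.

n3 stuck-at-1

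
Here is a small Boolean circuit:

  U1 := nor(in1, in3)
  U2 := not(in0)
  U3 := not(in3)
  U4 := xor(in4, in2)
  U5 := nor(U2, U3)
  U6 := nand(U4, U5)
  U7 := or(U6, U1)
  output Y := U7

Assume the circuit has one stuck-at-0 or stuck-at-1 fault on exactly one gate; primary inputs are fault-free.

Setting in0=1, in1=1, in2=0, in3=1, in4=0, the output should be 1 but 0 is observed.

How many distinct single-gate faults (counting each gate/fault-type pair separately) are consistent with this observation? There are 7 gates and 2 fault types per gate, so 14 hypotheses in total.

3

Fault-free: U1=0, U2=0, U3=0, U4=0, U5=1, U6=1, U7=1 → 1. Observed 0.
  U1 stuck-at-0: output 1 ✗
  U1 stuck-at-1: output 1 ✗
  U2 stuck-at-0: output 1 ✗
  U2 stuck-at-1: output 1 ✗
  U3 stuck-at-0: output 1 ✗
  U3 stuck-at-1: output 1 ✗
  U4 stuck-at-0: output 1 ✗
  U4 stuck-at-1: output 0 ✓
  U5 stuck-at-0: output 1 ✗
  U5 stuck-at-1: output 1 ✗
  U6 stuck-at-0: output 0 ✓
  U6 stuck-at-1: output 1 ✗
  U7 stuck-at-0: output 0 ✓
  U7 stuck-at-1: output 1 ✗
Consistent faults: {U4 stuck-at-1, U6 stuck-at-0, U7 stuck-at-0} — 3 in all.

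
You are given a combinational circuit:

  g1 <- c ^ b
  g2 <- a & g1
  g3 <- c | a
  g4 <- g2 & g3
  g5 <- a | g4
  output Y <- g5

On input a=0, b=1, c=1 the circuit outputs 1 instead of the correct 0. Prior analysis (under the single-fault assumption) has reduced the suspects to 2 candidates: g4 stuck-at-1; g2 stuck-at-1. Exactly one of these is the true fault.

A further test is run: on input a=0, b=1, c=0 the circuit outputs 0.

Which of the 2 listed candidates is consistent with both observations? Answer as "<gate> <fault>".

Evaluate each candidate on input a=0, b=1, c=0:
  g4 stuck-at-1: g1=1, g2=0, g3=0, g4=1 [stuck-at-1], g5=1 → 1 — eliminated
  g2 stuck-at-1: g1=1, g2=1 [stuck-at-1], g3=0, g4=0, g5=0 → 0 — matches
Only g2 stuck-at-1 reproduces the observed 0.

g2 stuck-at-1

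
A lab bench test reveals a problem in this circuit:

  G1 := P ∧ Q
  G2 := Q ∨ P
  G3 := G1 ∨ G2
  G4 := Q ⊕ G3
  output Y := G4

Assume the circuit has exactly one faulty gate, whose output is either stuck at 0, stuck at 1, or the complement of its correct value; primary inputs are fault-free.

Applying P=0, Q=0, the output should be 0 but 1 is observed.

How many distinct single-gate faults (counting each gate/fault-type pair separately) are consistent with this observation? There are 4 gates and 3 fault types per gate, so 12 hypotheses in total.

Fault-free: G1=0, G2=0, G3=0, G4=0 → 0. Observed 1.
  G1 stuck-at-0: output 0 ✗
  G1 stuck-at-1: output 1 ✓
  G1 inverted output: output 1 ✓
  G2 stuck-at-0: output 0 ✗
  G2 stuck-at-1: output 1 ✓
  G2 inverted output: output 1 ✓
  G3 stuck-at-0: output 0 ✗
  G3 stuck-at-1: output 1 ✓
  G3 inverted output: output 1 ✓
  G4 stuck-at-0: output 0 ✗
  G4 stuck-at-1: output 1 ✓
  G4 inverted output: output 1 ✓
Consistent faults: {G1 stuck-at-1, G1 inverted output, G2 stuck-at-1, G2 inverted output, G3 stuck-at-1, G3 inverted output, G4 stuck-at-1, G4 inverted output} — 8 in all.

8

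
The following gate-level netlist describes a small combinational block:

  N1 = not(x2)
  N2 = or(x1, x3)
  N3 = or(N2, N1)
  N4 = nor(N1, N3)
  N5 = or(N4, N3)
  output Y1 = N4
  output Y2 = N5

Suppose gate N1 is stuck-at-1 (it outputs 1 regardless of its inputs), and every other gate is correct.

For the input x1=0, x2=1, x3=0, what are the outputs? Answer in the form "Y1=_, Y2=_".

Y1=0, Y2=1

Propagate with N1 forced: N1=1 [stuck-at-1], N2=0, N3=1, N4=0, N5=1.
So the outputs are Y1=0, Y2=1. (Without the fault they would be Y1=1, Y2=1.)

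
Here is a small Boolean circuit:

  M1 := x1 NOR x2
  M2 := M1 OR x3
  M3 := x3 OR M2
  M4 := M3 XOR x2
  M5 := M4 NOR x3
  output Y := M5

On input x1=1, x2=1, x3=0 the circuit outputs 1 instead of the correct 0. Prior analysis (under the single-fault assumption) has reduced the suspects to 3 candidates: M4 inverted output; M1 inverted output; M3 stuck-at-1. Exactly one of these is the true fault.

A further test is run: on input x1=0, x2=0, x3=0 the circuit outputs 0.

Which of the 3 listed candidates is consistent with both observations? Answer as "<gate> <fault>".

Evaluate each candidate on input x1=0, x2=0, x3=0:
  M4 inverted output: M1=1, M2=1, M3=1, M4=0 [inverted output], M5=1 → 1 — eliminated
  M1 inverted output: M1=0 [inverted output], M2=0, M3=0, M4=0, M5=1 → 1 — eliminated
  M3 stuck-at-1: M1=1, M2=1, M3=1 [stuck-at-1], M4=1, M5=0 → 0 — matches
Only M3 stuck-at-1 reproduces the observed 0.

M3 stuck-at-1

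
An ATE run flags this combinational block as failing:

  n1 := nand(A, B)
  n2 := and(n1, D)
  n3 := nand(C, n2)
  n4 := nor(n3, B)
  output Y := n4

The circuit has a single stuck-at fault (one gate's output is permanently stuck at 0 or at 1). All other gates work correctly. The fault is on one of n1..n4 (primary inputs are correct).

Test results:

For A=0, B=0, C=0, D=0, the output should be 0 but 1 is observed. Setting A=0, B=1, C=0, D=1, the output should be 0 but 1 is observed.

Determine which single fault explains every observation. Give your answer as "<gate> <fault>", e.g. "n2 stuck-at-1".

Fault-free values for test 1 (A=0, B=0, C=0, D=0): n1=1, n2=0, n3=1, n4=0, giving Y=0. Observed 1.
Test 1: faults giving observed 1 are {n3 stuck-at-0, n4 stuck-at-1}.
Test 2 (A=0, B=1, C=0, D=1): fault-free n1=1, n2=1, n3=1, n4=0 → 0; observed 1. Eliminates n3 stuck-at-0.
Only n4 stuck-at-1 is consistent with every test.

n4 stuck-at-1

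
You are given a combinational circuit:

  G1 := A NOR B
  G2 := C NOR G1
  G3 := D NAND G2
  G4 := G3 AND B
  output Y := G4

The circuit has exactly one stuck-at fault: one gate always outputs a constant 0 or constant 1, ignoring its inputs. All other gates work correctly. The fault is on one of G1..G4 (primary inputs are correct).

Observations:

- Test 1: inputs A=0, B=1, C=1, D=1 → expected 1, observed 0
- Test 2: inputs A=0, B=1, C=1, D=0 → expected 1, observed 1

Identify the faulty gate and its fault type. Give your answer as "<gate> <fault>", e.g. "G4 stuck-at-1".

G2 stuck-at-1

Fault-free values for test 1 (A=0, B=1, C=1, D=1): G1=0, G2=0, G3=1, G4=1, giving Y=1. Observed 0.
Test 1: faults giving observed 0 are {G2 stuck-at-1, G3 stuck-at-0, G4 stuck-at-0}.
Test 2 (A=0, B=1, C=1, D=0): fault-free G1=0, G2=0, G3=1, G4=1 → 1; observed 1. Eliminates G3 stuck-at-0, G4 stuck-at-0.
Only G2 stuck-at-1 is consistent with every test.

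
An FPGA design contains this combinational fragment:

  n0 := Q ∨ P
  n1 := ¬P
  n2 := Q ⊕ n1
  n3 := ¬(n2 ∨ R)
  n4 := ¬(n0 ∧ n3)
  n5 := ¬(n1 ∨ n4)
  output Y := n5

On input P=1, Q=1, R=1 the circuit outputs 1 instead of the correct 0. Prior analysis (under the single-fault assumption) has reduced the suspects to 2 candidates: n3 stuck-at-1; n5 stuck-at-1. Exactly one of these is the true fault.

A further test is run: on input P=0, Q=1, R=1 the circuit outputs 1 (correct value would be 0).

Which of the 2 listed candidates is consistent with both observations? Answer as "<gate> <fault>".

n5 stuck-at-1

Evaluate each candidate on input P=0, Q=1, R=1:
  n3 stuck-at-1: n0=1, n1=1, n2=0, n3=1 [stuck-at-1], n4=0, n5=0 → 0 — eliminated
  n5 stuck-at-1: n0=1, n1=1, n2=0, n3=0, n4=1, n5=1 [stuck-at-1] → 1 — matches
Only n5 stuck-at-1 reproduces the observed 1.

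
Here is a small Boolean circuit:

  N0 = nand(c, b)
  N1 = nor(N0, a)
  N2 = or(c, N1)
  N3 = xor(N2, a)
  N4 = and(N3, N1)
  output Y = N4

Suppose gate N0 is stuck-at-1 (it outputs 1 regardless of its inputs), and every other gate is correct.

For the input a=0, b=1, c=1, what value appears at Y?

0

Propagate with N0 forced: N0=1 [stuck-at-1], N1=0, N2=1, N3=1, N4=0.
So Y = 0. (Without the fault it would be 1.)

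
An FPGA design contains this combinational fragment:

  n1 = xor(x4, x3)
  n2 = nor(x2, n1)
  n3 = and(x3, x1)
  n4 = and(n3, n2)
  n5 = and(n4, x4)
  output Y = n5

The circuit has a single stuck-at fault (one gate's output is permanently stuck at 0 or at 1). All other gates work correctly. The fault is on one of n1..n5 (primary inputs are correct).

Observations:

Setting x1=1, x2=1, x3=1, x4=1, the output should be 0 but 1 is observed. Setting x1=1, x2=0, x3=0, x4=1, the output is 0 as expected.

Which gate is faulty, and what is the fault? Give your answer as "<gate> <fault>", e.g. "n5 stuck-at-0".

Fault-free values for test 1 (x1=1, x2=1, x3=1, x4=1): n1=0, n2=0, n3=1, n4=0, n5=0, giving Y=0. Observed 1.
Test 1: faults giving observed 1 are {n2 stuck-at-1, n4 stuck-at-1, n5 stuck-at-1}.
Test 2 (x1=1, x2=0, x3=0, x4=1): fault-free n1=1, n2=0, n3=0, n4=0, n5=0 → 0; observed 0. Eliminates n4 stuck-at-1, n5 stuck-at-1.
Only n2 stuck-at-1 is consistent with every test.

n2 stuck-at-1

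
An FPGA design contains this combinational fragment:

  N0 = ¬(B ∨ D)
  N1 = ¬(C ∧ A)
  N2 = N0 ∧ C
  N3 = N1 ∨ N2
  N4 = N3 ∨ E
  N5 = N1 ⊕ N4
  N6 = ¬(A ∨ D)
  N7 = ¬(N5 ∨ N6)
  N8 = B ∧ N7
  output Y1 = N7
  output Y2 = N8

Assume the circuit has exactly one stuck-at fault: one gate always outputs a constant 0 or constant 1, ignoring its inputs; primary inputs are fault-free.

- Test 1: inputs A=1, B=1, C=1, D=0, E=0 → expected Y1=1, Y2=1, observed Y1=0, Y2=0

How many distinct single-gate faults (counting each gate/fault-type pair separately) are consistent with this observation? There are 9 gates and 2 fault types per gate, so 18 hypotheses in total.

Fault-free: N0=0, N1=0, N2=0, N3=0, N4=0, N5=0, N6=0, N7=1, N8=1 → Y1=1, Y2=1. Observed Y1=0, Y2=0.
  N0: stuck-at-1 ✓; others ✗
  N1: none of the 2 fault types match ✗
  N2: stuck-at-1 ✓; others ✗
  N3: stuck-at-1 ✓; others ✗
  N4: stuck-at-1 ✓; others ✗
  N5: stuck-at-1 ✓; others ✗
  N6: stuck-at-1 ✓; others ✗
  N7: stuck-at-0 ✓; others ✗
  N8: none of the 2 fault types match ✗
Consistent faults: {N0 stuck-at-1, N2 stuck-at-1, N3 stuck-at-1, N4 stuck-at-1, N5 stuck-at-1, N6 stuck-at-1, N7 stuck-at-0} — 7 in all.

7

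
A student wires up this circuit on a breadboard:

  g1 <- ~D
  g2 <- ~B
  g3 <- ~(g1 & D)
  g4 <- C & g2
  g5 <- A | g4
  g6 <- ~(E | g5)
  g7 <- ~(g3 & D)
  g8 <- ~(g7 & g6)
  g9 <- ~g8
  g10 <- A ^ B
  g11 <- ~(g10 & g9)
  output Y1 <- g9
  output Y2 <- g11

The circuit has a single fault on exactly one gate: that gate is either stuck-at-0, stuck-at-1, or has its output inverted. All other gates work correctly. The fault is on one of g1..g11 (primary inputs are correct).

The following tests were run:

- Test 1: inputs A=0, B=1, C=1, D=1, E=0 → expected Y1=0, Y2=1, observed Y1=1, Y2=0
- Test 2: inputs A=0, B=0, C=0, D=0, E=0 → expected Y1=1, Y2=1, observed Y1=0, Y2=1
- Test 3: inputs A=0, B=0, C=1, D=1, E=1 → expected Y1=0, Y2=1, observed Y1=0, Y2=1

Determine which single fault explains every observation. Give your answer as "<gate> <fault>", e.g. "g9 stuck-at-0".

g7 inverted output

Fault-free values for test 1 (A=0, B=1, C=1, D=1, E=0): g1=0, g2=0, g3=1, g4=0, g5=0, g6=1, g7=0, g8=1, g9=0, g10=1, g11=1, giving Y1=0, Y2=1. Observed Y1=1, Y2=0.
Test 1: faults giving observed Y1=1, Y2=0 are {g1 stuck-at-1, g1 inverted output, g3 stuck-at-0, g3 inverted output, g7 stuck-at-1, g7 inverted output, g8 stuck-at-0, g8 inverted output, g9 stuck-at-1, g9 inverted output}.
Test 2 (A=0, B=0, C=0, D=0, E=0): fault-free g1=1, g2=1, g3=1, g4=0, g5=0, g6=1, g7=1, g8=0, g9=1, g10=0, g11=1 → Y1=1, Y2=1; observed Y1=0, Y2=1. Eliminates g1 stuck-at-1, g1 inverted output, g3 stuck-at-0, g3 inverted output, g7 stuck-at-1, g8 stuck-at-0, g9 stuck-at-1.
Test 3 (A=0, B=0, C=1, D=1, E=1): fault-free g1=0, g2=1, g3=1, g4=1, g5=1, g6=0, g7=0, g8=1, g9=0, g10=0, g11=1 → Y1=0, Y2=1; observed Y1=0, Y2=1. Eliminates g8 inverted output, g9 inverted output.
Only g7 inverted output is consistent with every test.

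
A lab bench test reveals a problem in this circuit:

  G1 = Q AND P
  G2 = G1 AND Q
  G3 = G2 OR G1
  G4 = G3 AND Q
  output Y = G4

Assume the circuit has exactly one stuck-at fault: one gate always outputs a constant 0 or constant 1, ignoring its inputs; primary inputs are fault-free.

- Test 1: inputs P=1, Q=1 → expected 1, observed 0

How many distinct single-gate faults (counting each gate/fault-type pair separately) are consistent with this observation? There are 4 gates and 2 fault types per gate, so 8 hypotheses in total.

3

Fault-free: G1=1, G2=1, G3=1, G4=1 → 1. Observed 0.
  G1 stuck-at-0: output 0 ✓
  G1 stuck-at-1: output 1 ✗
  G2 stuck-at-0: output 1 ✗
  G2 stuck-at-1: output 1 ✗
  G3 stuck-at-0: output 0 ✓
  G3 stuck-at-1: output 1 ✗
  G4 stuck-at-0: output 0 ✓
  G4 stuck-at-1: output 1 ✗
Consistent faults: {G1 stuck-at-0, G3 stuck-at-0, G4 stuck-at-0} — 3 in all.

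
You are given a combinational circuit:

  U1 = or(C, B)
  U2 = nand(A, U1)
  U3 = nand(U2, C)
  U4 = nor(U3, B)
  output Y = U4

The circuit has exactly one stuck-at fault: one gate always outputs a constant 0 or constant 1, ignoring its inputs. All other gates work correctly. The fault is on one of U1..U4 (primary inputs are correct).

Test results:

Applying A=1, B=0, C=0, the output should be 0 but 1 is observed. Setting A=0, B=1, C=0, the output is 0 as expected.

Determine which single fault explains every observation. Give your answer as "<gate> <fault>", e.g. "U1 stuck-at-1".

Fault-free values for test 1 (A=1, B=0, C=0): U1=0, U2=1, U3=1, U4=0, giving Y=0. Observed 1.
Test 1: faults giving observed 1 are {U3 stuck-at-0, U4 stuck-at-1}.
Test 2 (A=0, B=1, C=0): fault-free U1=1, U2=1, U3=1, U4=0 → 0; observed 0. Eliminates U4 stuck-at-1.
Only U3 stuck-at-0 is consistent with every test.

U3 stuck-at-0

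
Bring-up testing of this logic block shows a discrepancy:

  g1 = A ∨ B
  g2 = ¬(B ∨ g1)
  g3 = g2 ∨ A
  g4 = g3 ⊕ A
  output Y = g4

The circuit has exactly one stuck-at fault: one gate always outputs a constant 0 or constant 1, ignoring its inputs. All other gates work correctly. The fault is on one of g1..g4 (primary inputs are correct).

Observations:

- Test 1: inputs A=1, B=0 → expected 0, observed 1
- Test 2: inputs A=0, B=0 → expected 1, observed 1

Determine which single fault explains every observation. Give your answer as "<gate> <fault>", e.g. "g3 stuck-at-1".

g4 stuck-at-1

Fault-free values for test 1 (A=1, B=0): g1=1, g2=0, g3=1, g4=0, giving Y=0. Observed 1.
Test 1: faults giving observed 1 are {g3 stuck-at-0, g4 stuck-at-1}.
Test 2 (A=0, B=0): fault-free g1=0, g2=1, g3=1, g4=1 → 1; observed 1. Eliminates g3 stuck-at-0.
Only g4 stuck-at-1 is consistent with every test.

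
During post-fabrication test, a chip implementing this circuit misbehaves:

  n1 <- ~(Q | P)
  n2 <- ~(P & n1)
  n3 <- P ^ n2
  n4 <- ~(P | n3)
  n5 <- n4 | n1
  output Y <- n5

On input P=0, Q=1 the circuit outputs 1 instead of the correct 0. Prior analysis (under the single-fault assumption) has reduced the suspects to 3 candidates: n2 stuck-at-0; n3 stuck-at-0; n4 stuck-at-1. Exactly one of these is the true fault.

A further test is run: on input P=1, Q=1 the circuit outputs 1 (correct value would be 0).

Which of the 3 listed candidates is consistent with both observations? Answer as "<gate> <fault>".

Evaluate each candidate on input P=1, Q=1:
  n2 stuck-at-0: n1=0, n2=0 [stuck-at-0], n3=1, n4=0, n5=0 → 0 — eliminated
  n3 stuck-at-0: n1=0, n2=1, n3=0 [stuck-at-0], n4=0, n5=0 → 0 — eliminated
  n4 stuck-at-1: n1=0, n2=1, n3=0, n4=1 [stuck-at-1], n5=1 → 1 — matches
Only n4 stuck-at-1 reproduces the observed 1.

n4 stuck-at-1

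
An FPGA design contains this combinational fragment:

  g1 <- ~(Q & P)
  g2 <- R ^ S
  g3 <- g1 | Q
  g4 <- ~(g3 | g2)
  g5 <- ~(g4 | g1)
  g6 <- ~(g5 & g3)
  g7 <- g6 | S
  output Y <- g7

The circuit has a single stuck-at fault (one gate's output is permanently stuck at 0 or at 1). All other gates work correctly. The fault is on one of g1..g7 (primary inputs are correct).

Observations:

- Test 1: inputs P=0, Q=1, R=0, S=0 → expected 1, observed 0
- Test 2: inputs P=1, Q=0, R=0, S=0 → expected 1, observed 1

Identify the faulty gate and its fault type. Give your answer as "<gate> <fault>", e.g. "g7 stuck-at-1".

Fault-free values for test 1 (P=0, Q=1, R=0, S=0): g1=1, g2=0, g3=1, g4=0, g5=0, g6=1, g7=1, giving Y=1. Observed 0.
Test 1: faults giving observed 0 are {g1 stuck-at-0, g5 stuck-at-1, g6 stuck-at-0, g7 stuck-at-0}.
Test 2 (P=1, Q=0, R=0, S=0): fault-free g1=1, g2=0, g3=1, g4=0, g5=0, g6=1, g7=1 → 1; observed 1. Eliminates g5 stuck-at-1, g6 stuck-at-0, g7 stuck-at-0.
Only g1 stuck-at-0 is consistent with every test.

g1 stuck-at-0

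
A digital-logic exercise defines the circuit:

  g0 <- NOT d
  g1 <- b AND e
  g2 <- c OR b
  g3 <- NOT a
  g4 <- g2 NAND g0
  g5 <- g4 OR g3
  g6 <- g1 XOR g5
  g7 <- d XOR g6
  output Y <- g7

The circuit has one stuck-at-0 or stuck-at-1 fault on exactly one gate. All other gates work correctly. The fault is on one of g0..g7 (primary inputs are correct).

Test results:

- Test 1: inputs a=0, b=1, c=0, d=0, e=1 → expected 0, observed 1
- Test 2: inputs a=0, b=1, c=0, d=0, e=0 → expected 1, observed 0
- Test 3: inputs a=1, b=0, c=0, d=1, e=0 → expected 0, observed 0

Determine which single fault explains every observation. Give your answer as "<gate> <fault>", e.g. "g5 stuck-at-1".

g3 stuck-at-0

Fault-free values for test 1 (a=0, b=1, c=0, d=0, e=1): g0=1, g1=1, g2=1, g3=1, g4=0, g5=1, g6=0, g7=0, giving Y=0. Observed 1.
Test 1: faults giving observed 1 are {g1 stuck-at-0, g3 stuck-at-0, g5 stuck-at-0, g6 stuck-at-1, g7 stuck-at-1}.
Test 2 (a=0, b=1, c=0, d=0, e=0): fault-free g0=1, g1=0, g2=1, g3=1, g4=0, g5=1, g6=1, g7=1 → 1; observed 0. Eliminates g1 stuck-at-0, g6 stuck-at-1, g7 stuck-at-1.
Test 3 (a=1, b=0, c=0, d=1, e=0): fault-free g0=0, g1=0, g2=0, g3=0, g4=1, g5=1, g6=1, g7=0 → 0; observed 0. Eliminates g5 stuck-at-0.
Only g3 stuck-at-0 is consistent with every test.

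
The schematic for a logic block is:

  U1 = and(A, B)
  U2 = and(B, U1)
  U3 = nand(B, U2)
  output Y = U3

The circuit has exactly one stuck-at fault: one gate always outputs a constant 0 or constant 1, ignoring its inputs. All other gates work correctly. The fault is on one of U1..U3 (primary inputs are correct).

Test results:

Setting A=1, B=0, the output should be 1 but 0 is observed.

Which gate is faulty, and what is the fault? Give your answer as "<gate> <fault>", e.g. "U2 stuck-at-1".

Fault-free values for test 1 (A=1, B=0): U1=0, U2=0, U3=1, giving Y=1. Observed 0.
Test 1: faults giving observed 0 are {U3 stuck-at-0}.
Only U3 stuck-at-0 is consistent with every test.

U3 stuck-at-0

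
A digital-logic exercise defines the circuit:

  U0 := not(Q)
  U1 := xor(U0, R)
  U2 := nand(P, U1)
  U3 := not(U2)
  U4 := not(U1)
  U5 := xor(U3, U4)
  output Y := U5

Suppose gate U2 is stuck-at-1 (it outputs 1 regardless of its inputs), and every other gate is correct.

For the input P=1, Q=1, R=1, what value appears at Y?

0

Propagate with U2 forced: U0=0, U1=1, U2=1 [stuck-at-1], U3=0, U4=0, U5=0.
So Y = 0. (Without the fault it would be 1.)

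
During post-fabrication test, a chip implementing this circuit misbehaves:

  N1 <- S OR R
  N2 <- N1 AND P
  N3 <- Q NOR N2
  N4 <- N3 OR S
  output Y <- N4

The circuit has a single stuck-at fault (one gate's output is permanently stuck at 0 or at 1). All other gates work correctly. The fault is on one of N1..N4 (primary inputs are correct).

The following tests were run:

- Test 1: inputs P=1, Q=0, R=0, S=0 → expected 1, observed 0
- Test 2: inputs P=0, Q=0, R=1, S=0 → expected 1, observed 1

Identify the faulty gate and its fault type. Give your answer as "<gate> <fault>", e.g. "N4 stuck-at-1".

N1 stuck-at-1

Fault-free values for test 1 (P=1, Q=0, R=0, S=0): N1=0, N2=0, N3=1, N4=1, giving Y=1. Observed 0.
Test 1: faults giving observed 0 are {N1 stuck-at-1, N2 stuck-at-1, N3 stuck-at-0, N4 stuck-at-0}.
Test 2 (P=0, Q=0, R=1, S=0): fault-free N1=1, N2=0, N3=1, N4=1 → 1; observed 1. Eliminates N2 stuck-at-1, N3 stuck-at-0, N4 stuck-at-0.
Only N1 stuck-at-1 is consistent with every test.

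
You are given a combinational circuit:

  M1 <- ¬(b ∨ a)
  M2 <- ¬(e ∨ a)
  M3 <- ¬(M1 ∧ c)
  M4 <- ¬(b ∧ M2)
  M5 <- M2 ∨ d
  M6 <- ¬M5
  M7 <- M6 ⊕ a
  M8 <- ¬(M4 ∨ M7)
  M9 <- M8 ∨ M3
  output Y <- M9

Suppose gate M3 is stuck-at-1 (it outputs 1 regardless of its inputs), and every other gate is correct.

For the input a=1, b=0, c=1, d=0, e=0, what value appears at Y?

Propagate with M3 forced: M1=0, M2=0, M3=1 [stuck-at-1], M4=1, M5=0, M6=1, M7=0, M8=0, M9=1.
So Y = 1. (Same as the fault-free value — the fault is masked on this input.)

1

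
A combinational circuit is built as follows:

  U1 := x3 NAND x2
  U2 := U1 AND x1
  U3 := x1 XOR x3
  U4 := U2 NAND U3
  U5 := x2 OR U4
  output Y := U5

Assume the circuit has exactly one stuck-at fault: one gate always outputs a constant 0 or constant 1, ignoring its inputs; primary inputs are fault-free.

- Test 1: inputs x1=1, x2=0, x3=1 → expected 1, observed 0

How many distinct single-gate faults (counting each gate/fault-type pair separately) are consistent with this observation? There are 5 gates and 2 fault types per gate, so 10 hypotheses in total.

Fault-free: U1=1, U2=1, U3=0, U4=1, U5=1 → 1. Observed 0.
  U1 stuck-at-0: output 1 ✗
  U1 stuck-at-1: output 1 ✗
  U2 stuck-at-0: output 1 ✗
  U2 stuck-at-1: output 1 ✗
  U3 stuck-at-0: output 1 ✗
  U3 stuck-at-1: output 0 ✓
  U4 stuck-at-0: output 0 ✓
  U4 stuck-at-1: output 1 ✗
  U5 stuck-at-0: output 0 ✓
  U5 stuck-at-1: output 1 ✗
Consistent faults: {U3 stuck-at-1, U4 stuck-at-0, U5 stuck-at-0} — 3 in all.

3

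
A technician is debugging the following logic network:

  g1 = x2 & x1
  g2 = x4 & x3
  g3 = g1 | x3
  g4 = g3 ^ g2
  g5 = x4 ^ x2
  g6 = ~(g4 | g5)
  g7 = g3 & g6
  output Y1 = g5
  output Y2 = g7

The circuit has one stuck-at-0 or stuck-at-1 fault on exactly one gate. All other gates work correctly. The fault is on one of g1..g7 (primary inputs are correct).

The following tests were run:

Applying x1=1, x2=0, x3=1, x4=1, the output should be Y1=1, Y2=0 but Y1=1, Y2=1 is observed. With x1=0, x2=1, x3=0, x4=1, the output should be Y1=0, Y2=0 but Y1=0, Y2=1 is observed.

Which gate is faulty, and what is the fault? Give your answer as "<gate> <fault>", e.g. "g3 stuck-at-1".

g7 stuck-at-1

Fault-free values for test 1 (x1=1, x2=0, x3=1, x4=1): g1=0, g2=1, g3=1, g4=0, g5=1, g6=0, g7=0, giving Y1=1, Y2=0. Observed Y1=1, Y2=1.
Test 1: faults giving observed Y1=1, Y2=1 are {g6 stuck-at-1, g7 stuck-at-1}.
Test 2 (x1=0, x2=1, x3=0, x4=1): fault-free g1=0, g2=0, g3=0, g4=0, g5=0, g6=1, g7=0 → Y1=0, Y2=0; observed Y1=0, Y2=1. Eliminates g6 stuck-at-1.
Only g7 stuck-at-1 is consistent with every test.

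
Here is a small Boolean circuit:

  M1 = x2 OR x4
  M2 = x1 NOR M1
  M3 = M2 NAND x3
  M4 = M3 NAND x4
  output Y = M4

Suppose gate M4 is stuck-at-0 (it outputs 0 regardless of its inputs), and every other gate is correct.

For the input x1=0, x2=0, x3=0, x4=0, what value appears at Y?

Propagate with M4 forced: M1=0, M2=1, M3=1, M4=0 [stuck-at-0].
So Y = 0. (Without the fault it would be 1.)

0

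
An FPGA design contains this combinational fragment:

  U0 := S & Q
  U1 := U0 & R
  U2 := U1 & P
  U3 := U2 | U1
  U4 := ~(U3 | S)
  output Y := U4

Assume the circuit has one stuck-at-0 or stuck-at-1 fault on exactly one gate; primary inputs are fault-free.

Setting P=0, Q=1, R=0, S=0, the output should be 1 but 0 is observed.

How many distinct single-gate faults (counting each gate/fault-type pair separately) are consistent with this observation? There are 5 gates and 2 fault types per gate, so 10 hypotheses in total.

4

Fault-free: U0=0, U1=0, U2=0, U3=0, U4=1 → 1. Observed 0.
  U0 stuck-at-0: output 1 ✗
  U0 stuck-at-1: output 1 ✗
  U1 stuck-at-0: output 1 ✗
  U1 stuck-at-1: output 0 ✓
  U2 stuck-at-0: output 1 ✗
  U2 stuck-at-1: output 0 ✓
  U3 stuck-at-0: output 1 ✗
  U3 stuck-at-1: output 0 ✓
  U4 stuck-at-0: output 0 ✓
  U4 stuck-at-1: output 1 ✗
Consistent faults: {U1 stuck-at-1, U2 stuck-at-1, U3 stuck-at-1, U4 stuck-at-0} — 4 in all.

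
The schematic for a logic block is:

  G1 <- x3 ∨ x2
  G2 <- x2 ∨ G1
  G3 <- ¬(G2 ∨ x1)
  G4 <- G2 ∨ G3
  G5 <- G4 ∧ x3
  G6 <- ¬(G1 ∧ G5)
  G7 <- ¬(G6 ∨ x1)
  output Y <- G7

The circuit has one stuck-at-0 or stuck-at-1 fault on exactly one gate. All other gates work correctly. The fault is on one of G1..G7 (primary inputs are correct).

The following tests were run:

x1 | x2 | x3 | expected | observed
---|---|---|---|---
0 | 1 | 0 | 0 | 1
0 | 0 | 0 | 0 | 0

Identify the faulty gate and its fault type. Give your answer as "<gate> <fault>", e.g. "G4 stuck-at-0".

Fault-free values for test 1 (x1=0, x2=1, x3=0): G1=1, G2=1, G3=0, G4=1, G5=0, G6=1, G7=0, giving Y=0. Observed 1.
Test 1: faults giving observed 1 are {G5 stuck-at-1, G6 stuck-at-0, G7 stuck-at-1}.
Test 2 (x1=0, x2=0, x3=0): fault-free G1=0, G2=0, G3=1, G4=1, G5=0, G6=1, G7=0 → 0; observed 0. Eliminates G6 stuck-at-0, G7 stuck-at-1.
Only G5 stuck-at-1 is consistent with every test.

G5 stuck-at-1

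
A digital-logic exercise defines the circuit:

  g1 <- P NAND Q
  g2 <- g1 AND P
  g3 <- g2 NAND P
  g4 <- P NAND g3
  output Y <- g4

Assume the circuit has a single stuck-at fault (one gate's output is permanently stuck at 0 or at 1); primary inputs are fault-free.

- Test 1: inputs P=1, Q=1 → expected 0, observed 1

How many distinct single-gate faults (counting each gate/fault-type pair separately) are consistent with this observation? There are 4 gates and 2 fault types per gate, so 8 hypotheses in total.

Fault-free: g1=0, g2=0, g3=1, g4=0 → 0. Observed 1.
  g1 stuck-at-0: output 0 ✗
  g1 stuck-at-1: output 1 ✓
  g2 stuck-at-0: output 0 ✗
  g2 stuck-at-1: output 1 ✓
  g3 stuck-at-0: output 1 ✓
  g3 stuck-at-1: output 0 ✗
  g4 stuck-at-0: output 0 ✗
  g4 stuck-at-1: output 1 ✓
Consistent faults: {g1 stuck-at-1, g2 stuck-at-1, g3 stuck-at-0, g4 stuck-at-1} — 4 in all.

4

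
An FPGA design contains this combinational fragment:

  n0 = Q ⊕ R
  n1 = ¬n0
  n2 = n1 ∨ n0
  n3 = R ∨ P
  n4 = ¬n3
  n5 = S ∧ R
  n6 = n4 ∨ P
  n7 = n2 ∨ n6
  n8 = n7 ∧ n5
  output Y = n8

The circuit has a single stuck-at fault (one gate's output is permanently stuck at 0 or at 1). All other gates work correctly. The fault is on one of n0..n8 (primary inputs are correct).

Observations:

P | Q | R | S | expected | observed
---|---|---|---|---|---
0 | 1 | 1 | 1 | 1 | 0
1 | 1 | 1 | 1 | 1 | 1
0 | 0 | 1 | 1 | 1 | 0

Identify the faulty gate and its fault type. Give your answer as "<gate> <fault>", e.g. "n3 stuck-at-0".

Fault-free values for test 1 (P=0, Q=1, R=1, S=1): n0=0, n1=1, n2=1, n3=1, n4=0, n5=1, n6=0, n7=1, n8=1, giving Y=1. Observed 0.
Test 1: faults giving observed 0 are {n1 stuck-at-0, n2 stuck-at-0, n5 stuck-at-0, n7 stuck-at-0, n8 stuck-at-0}.
Test 2 (P=1, Q=1, R=1, S=1): fault-free n0=0, n1=1, n2=1, n3=1, n4=0, n5=1, n6=1, n7=1, n8=1 → 1; observed 1. Eliminates n5 stuck-at-0, n7 stuck-at-0, n8 stuck-at-0.
Test 3 (P=0, Q=0, R=1, S=1): fault-free n0=1, n1=0, n2=1, n3=1, n4=0, n5=1, n6=0, n7=1, n8=1 → 1; observed 0. Eliminates n1 stuck-at-0.
Only n2 stuck-at-0 is consistent with every test.

n2 stuck-at-0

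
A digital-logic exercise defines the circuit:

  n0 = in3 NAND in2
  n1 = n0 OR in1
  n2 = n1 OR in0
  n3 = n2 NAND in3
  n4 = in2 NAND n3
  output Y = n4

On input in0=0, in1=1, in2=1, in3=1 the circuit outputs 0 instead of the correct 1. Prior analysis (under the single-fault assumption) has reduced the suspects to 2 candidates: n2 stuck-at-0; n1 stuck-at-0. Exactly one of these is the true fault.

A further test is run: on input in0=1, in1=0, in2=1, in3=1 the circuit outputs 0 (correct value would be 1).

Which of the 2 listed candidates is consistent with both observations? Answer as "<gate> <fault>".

n2 stuck-at-0

Evaluate each candidate on input in0=1, in1=0, in2=1, in3=1:
  n2 stuck-at-0: n0=0, n1=0, n2=0 [stuck-at-0], n3=1, n4=0 → 0 — matches
  n1 stuck-at-0: n0=0, n1=0 [stuck-at-0], n2=1, n3=0, n4=1 → 1 — eliminated
Only n2 stuck-at-0 reproduces the observed 0.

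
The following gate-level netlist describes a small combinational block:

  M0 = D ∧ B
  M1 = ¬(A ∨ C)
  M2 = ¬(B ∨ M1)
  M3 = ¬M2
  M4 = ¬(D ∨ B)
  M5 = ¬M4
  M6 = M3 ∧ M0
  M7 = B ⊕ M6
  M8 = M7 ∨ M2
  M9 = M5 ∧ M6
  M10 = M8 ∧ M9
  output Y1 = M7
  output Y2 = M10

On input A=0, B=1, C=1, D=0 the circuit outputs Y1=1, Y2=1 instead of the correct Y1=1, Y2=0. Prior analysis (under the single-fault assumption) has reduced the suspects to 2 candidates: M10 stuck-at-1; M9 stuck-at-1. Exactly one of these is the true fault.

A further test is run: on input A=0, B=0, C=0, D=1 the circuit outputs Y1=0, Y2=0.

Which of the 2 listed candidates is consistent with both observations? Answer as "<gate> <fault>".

M9 stuck-at-1

Evaluate each candidate on input A=0, B=0, C=0, D=1:
  M10 stuck-at-1: M0=0, M1=1, M2=0, M3=1, M4=0, M5=1, M6=0, M7=0, M8=0, M9=0, M10=1 [stuck-at-1] → Y1=0, Y2=1 — eliminated
  M9 stuck-at-1: M0=0, M1=1, M2=0, M3=1, M4=0, M5=1, M6=0, M7=0, M8=0, M9=1 [stuck-at-1], M10=0 → Y1=0, Y2=0 — matches
Only M9 stuck-at-1 reproduces the observed Y1=0, Y2=0.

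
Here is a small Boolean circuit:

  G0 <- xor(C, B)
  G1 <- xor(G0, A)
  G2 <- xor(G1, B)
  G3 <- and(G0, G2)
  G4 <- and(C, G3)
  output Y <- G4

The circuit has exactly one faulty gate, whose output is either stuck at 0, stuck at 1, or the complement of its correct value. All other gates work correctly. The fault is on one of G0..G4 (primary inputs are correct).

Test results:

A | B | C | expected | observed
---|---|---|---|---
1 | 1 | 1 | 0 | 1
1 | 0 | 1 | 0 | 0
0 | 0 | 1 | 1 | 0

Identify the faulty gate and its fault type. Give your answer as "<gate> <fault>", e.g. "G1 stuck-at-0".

G0 inverted output

Fault-free values for test 1 (A=1, B=1, C=1): G0=0, G1=1, G2=0, G3=0, G4=0, giving Y=0. Observed 1.
Test 1: faults giving observed 1 are {G0 stuck-at-1, G0 inverted output, G3 stuck-at-1, G3 inverted output, G4 stuck-at-1, G4 inverted output}.
Test 2 (A=1, B=0, C=1): fault-free G0=1, G1=0, G2=0, G3=0, G4=0 → 0; observed 0. Eliminates G3 stuck-at-1, G3 inverted output, G4 stuck-at-1, G4 inverted output.
Test 3 (A=0, B=0, C=1): fault-free G0=1, G1=1, G2=1, G3=1, G4=1 → 1; observed 0. Eliminates G0 stuck-at-1.
Only G0 inverted output is consistent with every test.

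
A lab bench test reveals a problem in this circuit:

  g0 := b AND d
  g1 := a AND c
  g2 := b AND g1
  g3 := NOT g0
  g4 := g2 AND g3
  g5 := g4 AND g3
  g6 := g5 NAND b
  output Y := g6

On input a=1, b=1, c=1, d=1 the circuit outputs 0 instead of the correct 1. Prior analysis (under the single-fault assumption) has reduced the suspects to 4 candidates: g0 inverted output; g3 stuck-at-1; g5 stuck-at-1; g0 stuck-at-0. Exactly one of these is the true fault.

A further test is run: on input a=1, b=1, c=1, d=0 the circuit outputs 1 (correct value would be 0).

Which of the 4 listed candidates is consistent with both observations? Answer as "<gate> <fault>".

g0 inverted output

Evaluate each candidate on input a=1, b=1, c=1, d=0:
  g0 inverted output: g0=1 [inverted output], g1=1, g2=1, g3=0, g4=0, g5=0, g6=1 → 1 — matches
  g3 stuck-at-1: g0=0, g1=1, g2=1, g3=1 [stuck-at-1], g4=1, g5=1, g6=0 → 0 — eliminated
  g5 stuck-at-1: g0=0, g1=1, g2=1, g3=1, g4=1, g5=1 [stuck-at-1], g6=0 → 0 — eliminated
  g0 stuck-at-0: g0=0 [stuck-at-0], g1=1, g2=1, g3=1, g4=1, g5=1, g6=0 → 0 — eliminated
Only g0 inverted output reproduces the observed 1.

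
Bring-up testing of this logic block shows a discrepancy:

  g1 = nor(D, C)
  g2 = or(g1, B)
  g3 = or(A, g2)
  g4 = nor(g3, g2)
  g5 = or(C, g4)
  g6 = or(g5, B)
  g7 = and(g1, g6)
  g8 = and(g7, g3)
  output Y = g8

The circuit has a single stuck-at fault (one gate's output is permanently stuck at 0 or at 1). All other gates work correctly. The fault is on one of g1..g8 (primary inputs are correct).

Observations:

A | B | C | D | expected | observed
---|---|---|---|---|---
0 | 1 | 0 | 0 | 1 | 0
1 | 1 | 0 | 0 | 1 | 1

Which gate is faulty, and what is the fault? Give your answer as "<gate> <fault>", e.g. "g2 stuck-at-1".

Fault-free values for test 1 (A=0, B=1, C=0, D=0): g1=1, g2=1, g3=1, g4=0, g5=0, g6=1, g7=1, g8=1, giving Y=1. Observed 0.
Test 1: faults giving observed 0 are {g1 stuck-at-0, g2 stuck-at-0, g3 stuck-at-0, g6 stuck-at-0, g7 stuck-at-0, g8 stuck-at-0}.
Test 2 (A=1, B=1, C=0, D=0): fault-free g1=1, g2=1, g3=1, g4=0, g5=0, g6=1, g7=1, g8=1 → 1; observed 1. Eliminates g1 stuck-at-0, g3 stuck-at-0, g6 stuck-at-0, g7 stuck-at-0, g8 stuck-at-0.
Only g2 stuck-at-0 is consistent with every test.

g2 stuck-at-0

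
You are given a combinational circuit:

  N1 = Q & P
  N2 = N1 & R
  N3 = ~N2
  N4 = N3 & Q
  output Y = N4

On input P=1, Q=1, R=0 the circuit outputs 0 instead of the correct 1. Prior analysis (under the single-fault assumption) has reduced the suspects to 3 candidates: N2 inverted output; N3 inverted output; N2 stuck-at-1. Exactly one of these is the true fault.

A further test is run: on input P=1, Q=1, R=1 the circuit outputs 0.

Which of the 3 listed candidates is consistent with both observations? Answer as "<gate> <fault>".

N2 stuck-at-1

Evaluate each candidate on input P=1, Q=1, R=1:
  N2 inverted output: N1=1, N2=0 [inverted output], N3=1, N4=1 → 1 — eliminated
  N3 inverted output: N1=1, N2=1, N3=1 [inverted output], N4=1 → 1 — eliminated
  N2 stuck-at-1: N1=1, N2=1 [stuck-at-1], N3=0, N4=0 → 0 — matches
Only N2 stuck-at-1 reproduces the observed 0.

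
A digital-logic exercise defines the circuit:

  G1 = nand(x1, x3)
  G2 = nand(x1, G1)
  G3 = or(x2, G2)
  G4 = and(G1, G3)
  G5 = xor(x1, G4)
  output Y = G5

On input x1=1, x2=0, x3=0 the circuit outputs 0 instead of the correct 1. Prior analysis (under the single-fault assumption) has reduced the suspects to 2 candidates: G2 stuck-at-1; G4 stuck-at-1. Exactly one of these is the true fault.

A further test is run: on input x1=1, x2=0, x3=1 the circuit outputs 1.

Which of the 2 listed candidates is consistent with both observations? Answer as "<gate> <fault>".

Evaluate each candidate on input x1=1, x2=0, x3=1:
  G2 stuck-at-1: G1=0, G2=1 [stuck-at-1], G3=1, G4=0, G5=1 → 1 — matches
  G4 stuck-at-1: G1=0, G2=1, G3=1, G4=1 [stuck-at-1], G5=0 → 0 — eliminated
Only G2 stuck-at-1 reproduces the observed 1.

G2 stuck-at-1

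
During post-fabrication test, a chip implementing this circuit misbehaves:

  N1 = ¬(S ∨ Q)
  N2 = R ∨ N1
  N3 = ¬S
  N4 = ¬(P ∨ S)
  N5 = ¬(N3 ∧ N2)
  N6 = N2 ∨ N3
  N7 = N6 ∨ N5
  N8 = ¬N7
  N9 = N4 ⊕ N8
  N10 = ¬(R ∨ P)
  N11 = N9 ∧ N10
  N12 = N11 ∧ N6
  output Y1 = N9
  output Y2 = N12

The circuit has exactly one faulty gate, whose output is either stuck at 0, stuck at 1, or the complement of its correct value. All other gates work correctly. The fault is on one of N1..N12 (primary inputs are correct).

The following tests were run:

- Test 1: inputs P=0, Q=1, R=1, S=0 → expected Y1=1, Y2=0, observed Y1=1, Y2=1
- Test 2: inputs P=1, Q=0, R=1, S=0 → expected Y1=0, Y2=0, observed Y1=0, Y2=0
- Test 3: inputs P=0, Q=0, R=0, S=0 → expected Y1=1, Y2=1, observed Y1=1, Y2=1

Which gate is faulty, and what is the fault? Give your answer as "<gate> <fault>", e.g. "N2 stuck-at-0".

Fault-free values for test 1 (P=0, Q=1, R=1, S=0): N1=0, N2=1, N3=1, N4=1, N5=0, N6=1, N7=1, N8=0, N9=1, N10=0, N11=0, N12=0, giving Y1=1, Y2=0. Observed Y1=1, Y2=1.
Test 1: faults giving observed Y1=1, Y2=1 are {N10 stuck-at-1, N10 inverted output, N11 stuck-at-1, N11 inverted output, N12 stuck-at-1, N12 inverted output}.
Test 2 (P=1, Q=0, R=1, S=0): fault-free N1=1, N2=1, N3=1, N4=0, N5=0, N6=1, N7=1, N8=0, N9=0, N10=0, N11=0, N12=0 → Y1=0, Y2=0; observed Y1=0, Y2=0. Eliminates N11 stuck-at-1, N11 inverted output, N12 stuck-at-1, N12 inverted output.
Test 3 (P=0, Q=0, R=0, S=0): fault-free N1=1, N2=1, N3=1, N4=1, N5=0, N6=1, N7=1, N8=0, N9=1, N10=1, N11=1, N12=1 → Y1=1, Y2=1; observed Y1=1, Y2=1. Eliminates N10 inverted output.
Only N10 stuck-at-1 is consistent with every test.

N10 stuck-at-1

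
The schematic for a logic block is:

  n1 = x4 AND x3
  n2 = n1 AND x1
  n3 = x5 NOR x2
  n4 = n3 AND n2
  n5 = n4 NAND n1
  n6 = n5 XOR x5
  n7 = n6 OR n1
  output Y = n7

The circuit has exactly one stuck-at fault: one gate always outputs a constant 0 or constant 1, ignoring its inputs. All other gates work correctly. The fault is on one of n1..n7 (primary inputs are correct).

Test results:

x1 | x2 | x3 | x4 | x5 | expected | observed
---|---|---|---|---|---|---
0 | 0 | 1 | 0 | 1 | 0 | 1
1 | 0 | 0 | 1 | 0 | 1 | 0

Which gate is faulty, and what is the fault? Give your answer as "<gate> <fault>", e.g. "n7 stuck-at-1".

Fault-free values for test 1 (x1=0, x2=0, x3=1, x4=0, x5=1): n1=0, n2=0, n3=0, n4=0, n5=1, n6=0, n7=0, giving Y=0. Observed 1.
Test 1: faults giving observed 1 are {n1 stuck-at-1, n5 stuck-at-0, n6 stuck-at-1, n7 stuck-at-1}.
Test 2 (x1=1, x2=0, x3=0, x4=1, x5=0): fault-free n1=0, n2=0, n3=1, n4=0, n5=1, n6=1, n7=1 → 1; observed 0. Eliminates n1 stuck-at-1, n6 stuck-at-1, n7 stuck-at-1.
Only n5 stuck-at-0 is consistent with every test.

n5 stuck-at-0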